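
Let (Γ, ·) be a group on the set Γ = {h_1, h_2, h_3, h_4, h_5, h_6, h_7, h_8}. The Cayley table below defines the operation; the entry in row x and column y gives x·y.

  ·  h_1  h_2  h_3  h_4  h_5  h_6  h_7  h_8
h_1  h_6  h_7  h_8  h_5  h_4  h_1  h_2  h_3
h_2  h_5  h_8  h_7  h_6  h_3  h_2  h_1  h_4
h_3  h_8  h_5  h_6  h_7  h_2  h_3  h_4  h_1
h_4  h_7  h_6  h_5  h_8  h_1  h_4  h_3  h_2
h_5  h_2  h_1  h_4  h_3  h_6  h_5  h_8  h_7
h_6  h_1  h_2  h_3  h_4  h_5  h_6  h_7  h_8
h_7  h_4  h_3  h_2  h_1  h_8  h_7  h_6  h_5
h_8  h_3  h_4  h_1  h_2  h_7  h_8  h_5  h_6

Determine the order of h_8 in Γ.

2

The identity element is h_6 (its row matches the header).
h_8^1 = h_8
h_8^2 = h_8·h_8 = h_6
The first power of h_8 equal to the identity is h_8^2, so ord(h_8) = 2.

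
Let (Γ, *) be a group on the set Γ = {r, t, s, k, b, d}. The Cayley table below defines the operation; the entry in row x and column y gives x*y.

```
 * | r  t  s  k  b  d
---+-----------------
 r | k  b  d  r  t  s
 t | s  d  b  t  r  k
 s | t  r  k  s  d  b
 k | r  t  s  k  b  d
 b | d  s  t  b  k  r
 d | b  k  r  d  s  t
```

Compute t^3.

t^1 = t
t^2 = t*t = d
t^3 = d*t = k

k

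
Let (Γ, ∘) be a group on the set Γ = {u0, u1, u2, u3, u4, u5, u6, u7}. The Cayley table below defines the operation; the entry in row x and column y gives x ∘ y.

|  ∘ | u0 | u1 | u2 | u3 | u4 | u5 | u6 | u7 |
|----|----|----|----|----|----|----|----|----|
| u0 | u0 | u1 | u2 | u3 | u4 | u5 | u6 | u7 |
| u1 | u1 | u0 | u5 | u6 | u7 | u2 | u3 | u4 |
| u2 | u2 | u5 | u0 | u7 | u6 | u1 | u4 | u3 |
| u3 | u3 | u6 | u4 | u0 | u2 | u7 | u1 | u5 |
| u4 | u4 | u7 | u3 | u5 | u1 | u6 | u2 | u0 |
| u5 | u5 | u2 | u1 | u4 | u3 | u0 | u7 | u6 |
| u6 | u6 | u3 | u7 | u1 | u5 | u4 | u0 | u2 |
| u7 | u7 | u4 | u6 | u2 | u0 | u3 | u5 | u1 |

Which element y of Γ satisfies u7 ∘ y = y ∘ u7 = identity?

u4

First locate the identity: row u0 matches the header, so u0 is the identity.
Scan row u7 for u0: u7 ∘ u4 = u0. Hence u7^(-1) = u4.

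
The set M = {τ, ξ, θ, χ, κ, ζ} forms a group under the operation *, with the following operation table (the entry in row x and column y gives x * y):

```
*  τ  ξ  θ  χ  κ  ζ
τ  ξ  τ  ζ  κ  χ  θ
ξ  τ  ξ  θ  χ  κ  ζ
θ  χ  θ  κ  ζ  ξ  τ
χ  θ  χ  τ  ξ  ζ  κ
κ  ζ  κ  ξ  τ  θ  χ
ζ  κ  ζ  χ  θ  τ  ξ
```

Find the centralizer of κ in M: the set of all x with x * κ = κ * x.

{θ, κ, ξ}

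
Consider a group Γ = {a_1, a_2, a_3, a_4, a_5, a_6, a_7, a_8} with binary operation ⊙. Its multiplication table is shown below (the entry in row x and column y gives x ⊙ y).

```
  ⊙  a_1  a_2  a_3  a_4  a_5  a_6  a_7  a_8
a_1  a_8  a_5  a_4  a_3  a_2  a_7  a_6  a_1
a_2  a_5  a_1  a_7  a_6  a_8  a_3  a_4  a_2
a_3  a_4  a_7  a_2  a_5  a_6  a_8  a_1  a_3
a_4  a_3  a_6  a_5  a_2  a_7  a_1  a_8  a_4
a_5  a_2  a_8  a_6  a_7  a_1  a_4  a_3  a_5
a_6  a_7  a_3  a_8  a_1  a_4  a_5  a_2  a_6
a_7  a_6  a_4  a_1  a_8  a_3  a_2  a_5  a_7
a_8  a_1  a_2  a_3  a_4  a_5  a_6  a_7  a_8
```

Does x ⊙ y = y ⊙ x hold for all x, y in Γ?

Check whether the table is symmetric across its main diagonal.
Every entry (row x, col y) equals the entry (row y, col x), so Γ is abelian.
(In fact Γ ≅ the cyclic group Z_8.)

Yes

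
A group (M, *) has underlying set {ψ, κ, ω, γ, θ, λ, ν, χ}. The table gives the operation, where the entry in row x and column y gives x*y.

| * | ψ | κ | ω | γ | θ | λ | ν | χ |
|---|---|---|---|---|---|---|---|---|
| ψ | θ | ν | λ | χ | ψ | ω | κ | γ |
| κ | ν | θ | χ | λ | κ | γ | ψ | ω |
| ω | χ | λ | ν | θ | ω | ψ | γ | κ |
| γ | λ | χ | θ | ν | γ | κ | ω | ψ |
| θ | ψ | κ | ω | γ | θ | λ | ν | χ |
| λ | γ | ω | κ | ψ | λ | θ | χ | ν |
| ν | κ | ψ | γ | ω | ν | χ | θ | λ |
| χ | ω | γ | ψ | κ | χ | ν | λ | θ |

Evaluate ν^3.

ν^1 = ν
ν^2 = ν*ν = θ
ν^3 = θ*ν = ν

ν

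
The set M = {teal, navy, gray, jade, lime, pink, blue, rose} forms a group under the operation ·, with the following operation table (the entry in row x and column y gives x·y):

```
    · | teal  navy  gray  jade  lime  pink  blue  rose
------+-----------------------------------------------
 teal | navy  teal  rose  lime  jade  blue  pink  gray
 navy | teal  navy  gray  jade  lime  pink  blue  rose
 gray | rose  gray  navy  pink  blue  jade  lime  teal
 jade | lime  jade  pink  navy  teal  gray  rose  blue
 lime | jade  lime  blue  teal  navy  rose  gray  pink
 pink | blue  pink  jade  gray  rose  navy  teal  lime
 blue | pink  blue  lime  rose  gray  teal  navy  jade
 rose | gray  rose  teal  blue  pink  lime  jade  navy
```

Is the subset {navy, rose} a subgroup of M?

{navy, rose} contains the identity navy.
Checking products: every product of two elements of {navy, rose} (read from the table) lies in {navy, rose}, so the set is closed.
In a finite group, a nonempty closed subset is a subgroup. So {navy, rose} ≤ M.

Yes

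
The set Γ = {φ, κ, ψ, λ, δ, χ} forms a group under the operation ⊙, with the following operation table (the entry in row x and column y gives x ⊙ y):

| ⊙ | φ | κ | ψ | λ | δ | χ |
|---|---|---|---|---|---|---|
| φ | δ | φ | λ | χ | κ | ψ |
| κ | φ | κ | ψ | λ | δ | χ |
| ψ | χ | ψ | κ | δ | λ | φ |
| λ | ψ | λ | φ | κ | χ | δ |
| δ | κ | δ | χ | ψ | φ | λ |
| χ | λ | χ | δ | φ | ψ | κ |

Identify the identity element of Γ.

The identity e satisfies e ⊙ x = x for all x, so its row in the table reproduces the column headers.
Row κ reads: φ, κ, ψ, λ, δ, χ — exactly the header order. So κ is the identity.

κ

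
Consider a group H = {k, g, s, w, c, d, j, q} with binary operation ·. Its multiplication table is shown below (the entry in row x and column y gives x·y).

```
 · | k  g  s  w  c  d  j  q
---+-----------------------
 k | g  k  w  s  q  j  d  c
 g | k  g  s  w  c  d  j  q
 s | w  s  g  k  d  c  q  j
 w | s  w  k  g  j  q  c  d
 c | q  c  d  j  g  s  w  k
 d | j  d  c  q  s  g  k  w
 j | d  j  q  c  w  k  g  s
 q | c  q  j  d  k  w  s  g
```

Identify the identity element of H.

g

The identity e satisfies e·x = x for all x, so its row in the table reproduces the column headers.
Row g reads: k, g, s, w, c, d, j, q — exactly the header order. So g is the identity.
(Structurally, H here is isomorphic to the elementary abelian group (Z_2)^3.)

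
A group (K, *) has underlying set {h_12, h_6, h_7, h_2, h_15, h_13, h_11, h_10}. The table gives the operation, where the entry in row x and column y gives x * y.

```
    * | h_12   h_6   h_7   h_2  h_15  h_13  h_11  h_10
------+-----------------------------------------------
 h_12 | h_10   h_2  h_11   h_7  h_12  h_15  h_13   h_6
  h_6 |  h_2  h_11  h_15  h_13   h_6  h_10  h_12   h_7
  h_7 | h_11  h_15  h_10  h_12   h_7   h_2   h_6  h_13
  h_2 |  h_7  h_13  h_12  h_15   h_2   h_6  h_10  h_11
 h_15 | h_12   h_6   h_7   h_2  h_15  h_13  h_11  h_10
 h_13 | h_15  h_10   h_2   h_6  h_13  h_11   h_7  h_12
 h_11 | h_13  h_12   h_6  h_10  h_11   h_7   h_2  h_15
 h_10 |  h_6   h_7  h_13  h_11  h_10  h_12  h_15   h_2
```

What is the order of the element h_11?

The identity element is h_15 (its row matches the header).
h_11^1 = h_11
h_11^2 = h_11 * h_11 = h_2
h_11^3 = h_2 * h_11 = h_10
h_11^4 = h_10 * h_11 = h_15
The first power of h_11 equal to the identity is h_11^4, so ord(h_11) = 4.

4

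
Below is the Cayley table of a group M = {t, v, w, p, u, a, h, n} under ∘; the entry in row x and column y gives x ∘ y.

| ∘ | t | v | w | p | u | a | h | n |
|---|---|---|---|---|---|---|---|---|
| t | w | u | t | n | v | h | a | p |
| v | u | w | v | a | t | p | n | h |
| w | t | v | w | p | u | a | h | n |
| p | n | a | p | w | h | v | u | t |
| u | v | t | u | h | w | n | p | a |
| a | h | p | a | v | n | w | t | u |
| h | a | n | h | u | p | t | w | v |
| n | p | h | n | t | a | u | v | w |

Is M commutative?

Yes

Check whether the table is symmetric across its main diagonal.
Every entry (row x, col y) equals the entry (row y, col x), so M is abelian.
(In fact M ≅ the elementary abelian group (Z_2)^3.)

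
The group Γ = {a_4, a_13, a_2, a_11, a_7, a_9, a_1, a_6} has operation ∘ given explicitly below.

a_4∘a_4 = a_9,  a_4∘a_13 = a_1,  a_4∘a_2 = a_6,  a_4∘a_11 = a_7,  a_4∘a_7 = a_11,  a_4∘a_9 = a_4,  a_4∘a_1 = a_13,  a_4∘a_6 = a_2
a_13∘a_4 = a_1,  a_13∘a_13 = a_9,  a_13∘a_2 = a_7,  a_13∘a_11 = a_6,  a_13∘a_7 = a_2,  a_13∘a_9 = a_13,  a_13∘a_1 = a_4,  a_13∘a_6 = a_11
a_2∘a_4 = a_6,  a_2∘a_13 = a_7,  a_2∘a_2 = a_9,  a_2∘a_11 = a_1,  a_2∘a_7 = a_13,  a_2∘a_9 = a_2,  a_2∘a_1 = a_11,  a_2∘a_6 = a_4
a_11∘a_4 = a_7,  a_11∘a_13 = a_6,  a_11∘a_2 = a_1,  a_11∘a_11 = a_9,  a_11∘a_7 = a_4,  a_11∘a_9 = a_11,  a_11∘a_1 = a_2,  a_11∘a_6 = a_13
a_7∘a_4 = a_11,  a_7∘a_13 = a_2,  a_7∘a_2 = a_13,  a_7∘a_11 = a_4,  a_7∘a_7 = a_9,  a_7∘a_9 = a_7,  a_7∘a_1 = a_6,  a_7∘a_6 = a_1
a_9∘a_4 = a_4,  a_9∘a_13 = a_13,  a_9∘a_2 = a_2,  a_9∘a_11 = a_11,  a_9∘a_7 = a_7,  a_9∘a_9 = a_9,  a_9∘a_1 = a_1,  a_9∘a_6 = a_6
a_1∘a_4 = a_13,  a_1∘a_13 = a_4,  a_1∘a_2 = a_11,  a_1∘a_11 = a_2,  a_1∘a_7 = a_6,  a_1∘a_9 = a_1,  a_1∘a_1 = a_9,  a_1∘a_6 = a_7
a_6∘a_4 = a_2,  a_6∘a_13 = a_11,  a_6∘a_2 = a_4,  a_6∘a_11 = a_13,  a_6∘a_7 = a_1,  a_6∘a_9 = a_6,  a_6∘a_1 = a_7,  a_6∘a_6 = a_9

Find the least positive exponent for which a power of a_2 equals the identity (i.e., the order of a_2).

2

The identity element is a_9 (its row matches the header).
a_2^1 = a_2
a_2^2 = a_2 ∘ a_2 = a_9
The first power of a_2 equal to the identity is a_2^2, so ord(a_2) = 2.
(Structurally, Γ here is isomorphic to the elementary abelian group (Z_2)^3.)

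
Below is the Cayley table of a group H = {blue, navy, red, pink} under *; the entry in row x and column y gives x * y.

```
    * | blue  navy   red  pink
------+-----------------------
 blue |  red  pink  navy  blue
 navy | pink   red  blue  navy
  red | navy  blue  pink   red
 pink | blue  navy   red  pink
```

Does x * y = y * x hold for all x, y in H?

Yes

Check whether the table is symmetric across its main diagonal.
Every entry (row x, col y) equals the entry (row y, col x), so H is abelian.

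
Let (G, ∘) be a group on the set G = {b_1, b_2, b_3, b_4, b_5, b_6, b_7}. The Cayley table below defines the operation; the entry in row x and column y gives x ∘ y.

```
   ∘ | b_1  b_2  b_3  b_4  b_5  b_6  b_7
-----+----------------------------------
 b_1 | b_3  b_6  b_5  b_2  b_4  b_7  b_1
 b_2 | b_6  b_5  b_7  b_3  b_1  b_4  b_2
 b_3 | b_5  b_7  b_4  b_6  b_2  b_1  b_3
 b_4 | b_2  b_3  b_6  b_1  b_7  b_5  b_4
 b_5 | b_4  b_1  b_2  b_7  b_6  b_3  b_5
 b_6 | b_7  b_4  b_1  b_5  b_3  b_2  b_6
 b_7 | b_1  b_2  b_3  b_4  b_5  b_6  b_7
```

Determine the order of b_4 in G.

The identity element is b_7 (its row matches the header).
b_4^1 = b_4
b_4^2 = b_4 ∘ b_4 = b_1
b_4^3 = b_1 ∘ b_4 = b_2
b_4^4 = b_2 ∘ b_4 = b_3
b_4^5 = b_3 ∘ b_4 = b_6
b_4^6 = b_6 ∘ b_4 = b_5
b_4^7 = b_5 ∘ b_4 = b_7
The first power of b_4 equal to the identity is b_4^7, so ord(b_4) = 7.
(Structurally, G here is isomorphic to the cyclic group Z_7.)

7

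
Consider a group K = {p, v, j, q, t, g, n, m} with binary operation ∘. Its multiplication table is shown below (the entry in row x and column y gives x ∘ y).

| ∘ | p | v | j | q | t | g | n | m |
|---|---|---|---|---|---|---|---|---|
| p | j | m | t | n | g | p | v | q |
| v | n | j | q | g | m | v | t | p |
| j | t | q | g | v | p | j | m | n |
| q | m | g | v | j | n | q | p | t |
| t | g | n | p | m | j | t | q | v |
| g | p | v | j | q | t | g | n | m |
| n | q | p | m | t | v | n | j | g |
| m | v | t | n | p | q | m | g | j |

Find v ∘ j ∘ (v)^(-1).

j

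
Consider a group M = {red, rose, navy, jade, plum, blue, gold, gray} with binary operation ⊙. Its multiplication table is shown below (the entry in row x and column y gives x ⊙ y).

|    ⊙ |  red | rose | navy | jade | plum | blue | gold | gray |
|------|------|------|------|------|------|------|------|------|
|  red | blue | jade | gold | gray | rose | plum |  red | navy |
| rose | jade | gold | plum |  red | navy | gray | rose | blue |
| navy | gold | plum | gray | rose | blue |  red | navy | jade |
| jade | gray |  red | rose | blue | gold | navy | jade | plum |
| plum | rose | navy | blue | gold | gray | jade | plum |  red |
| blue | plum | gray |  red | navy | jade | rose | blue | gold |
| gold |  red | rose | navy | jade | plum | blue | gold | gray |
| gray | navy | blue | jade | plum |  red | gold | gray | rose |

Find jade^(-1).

plum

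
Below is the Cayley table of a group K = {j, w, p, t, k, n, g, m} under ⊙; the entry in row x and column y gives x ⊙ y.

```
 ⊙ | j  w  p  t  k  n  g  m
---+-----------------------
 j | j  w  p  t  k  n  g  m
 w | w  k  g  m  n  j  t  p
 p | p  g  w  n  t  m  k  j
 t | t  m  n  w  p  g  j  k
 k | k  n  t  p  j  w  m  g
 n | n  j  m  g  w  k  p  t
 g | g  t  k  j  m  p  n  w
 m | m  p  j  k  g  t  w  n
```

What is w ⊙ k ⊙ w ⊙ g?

g

w ⊙ k = n
n ⊙ w = j
j ⊙ g = g
(Structurally, K here is isomorphic to the cyclic group Z_8.)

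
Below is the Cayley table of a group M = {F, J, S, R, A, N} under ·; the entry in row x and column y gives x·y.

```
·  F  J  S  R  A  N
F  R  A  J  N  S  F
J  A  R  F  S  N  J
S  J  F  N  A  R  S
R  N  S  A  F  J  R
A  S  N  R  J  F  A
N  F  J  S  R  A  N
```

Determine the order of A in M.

The identity element is N (its row matches the header).
A^1 = A
A^2 = A·A = F
A^3 = F·A = S
A^4 = S·A = R
A^5 = R·A = J
A^6 = J·A = N
The first power of A equal to the identity is A^6, so ord(A) = 6.

6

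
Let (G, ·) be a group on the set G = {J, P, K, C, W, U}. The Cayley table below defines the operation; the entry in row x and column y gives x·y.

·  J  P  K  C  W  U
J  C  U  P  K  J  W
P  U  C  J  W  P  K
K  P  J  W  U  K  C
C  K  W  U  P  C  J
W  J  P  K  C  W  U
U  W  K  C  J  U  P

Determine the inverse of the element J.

U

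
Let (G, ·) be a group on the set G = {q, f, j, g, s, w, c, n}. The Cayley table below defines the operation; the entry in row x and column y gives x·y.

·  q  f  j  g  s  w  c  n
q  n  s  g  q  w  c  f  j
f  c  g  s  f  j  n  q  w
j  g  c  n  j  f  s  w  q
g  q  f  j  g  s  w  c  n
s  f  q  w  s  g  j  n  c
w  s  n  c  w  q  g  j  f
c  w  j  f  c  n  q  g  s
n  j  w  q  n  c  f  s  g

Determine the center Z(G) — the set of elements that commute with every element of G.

An element z is central iff its row equals its column in the table.
For c: c·j = f ≠ w = j·c, so c ∉ Z.
Checking each element this way leaves Z(G) = {g, n}.

{g, n}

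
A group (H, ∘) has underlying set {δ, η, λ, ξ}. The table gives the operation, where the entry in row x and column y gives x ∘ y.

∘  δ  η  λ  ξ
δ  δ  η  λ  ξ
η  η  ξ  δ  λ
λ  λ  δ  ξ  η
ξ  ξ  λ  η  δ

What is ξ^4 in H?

δ

ξ^1 = ξ
ξ^2 = ξ ∘ ξ = δ
ξ^3 = δ ∘ ξ = ξ
ξ^4 = ξ ∘ ξ = δ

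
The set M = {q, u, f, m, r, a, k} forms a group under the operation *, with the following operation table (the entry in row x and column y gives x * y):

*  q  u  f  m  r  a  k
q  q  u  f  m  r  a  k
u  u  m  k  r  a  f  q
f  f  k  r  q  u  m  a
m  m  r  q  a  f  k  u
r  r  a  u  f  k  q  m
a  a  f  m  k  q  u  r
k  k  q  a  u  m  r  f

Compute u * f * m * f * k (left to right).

f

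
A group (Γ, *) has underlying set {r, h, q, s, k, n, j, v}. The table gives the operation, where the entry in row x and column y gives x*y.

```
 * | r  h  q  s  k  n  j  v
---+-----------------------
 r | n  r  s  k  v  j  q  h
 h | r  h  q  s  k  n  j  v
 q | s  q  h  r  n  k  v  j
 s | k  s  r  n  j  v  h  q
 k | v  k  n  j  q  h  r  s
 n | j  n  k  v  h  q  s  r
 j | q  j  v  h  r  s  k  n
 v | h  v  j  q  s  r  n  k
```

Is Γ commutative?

Check whether the table is symmetric across its main diagonal.
Every entry (row x, col y) equals the entry (row y, col x), so Γ is abelian.

Yes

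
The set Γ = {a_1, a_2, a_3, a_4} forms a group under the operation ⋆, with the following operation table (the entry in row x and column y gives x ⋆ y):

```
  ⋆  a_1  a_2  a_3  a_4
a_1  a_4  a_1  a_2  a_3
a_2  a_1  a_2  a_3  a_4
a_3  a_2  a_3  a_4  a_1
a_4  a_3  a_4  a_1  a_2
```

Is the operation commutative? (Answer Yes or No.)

Yes

Check whether the table is symmetric across its main diagonal.
Every entry (row x, col y) equals the entry (row y, col x), so Γ is abelian.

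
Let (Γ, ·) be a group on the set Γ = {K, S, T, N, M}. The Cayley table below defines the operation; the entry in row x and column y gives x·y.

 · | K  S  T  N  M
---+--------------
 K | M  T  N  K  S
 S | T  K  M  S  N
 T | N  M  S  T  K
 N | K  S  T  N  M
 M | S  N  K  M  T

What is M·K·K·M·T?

M·K = S
S·K = T
T·M = K
K·T = N

N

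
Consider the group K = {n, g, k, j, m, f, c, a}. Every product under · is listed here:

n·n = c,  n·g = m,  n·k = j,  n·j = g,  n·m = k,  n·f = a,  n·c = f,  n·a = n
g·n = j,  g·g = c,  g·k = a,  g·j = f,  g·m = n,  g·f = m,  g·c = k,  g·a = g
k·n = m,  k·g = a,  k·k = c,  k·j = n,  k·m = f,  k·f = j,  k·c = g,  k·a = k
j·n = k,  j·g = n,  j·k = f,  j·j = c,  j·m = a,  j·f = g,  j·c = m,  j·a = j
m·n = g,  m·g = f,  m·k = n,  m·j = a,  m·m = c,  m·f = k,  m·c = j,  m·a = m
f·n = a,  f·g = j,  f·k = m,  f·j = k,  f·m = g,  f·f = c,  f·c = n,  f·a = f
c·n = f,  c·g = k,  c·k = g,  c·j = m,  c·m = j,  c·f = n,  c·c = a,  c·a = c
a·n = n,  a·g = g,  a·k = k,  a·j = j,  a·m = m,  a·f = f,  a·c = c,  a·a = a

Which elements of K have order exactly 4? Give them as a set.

{f, g, j, k, m, n}

Identity is a. Compute the order of each non-identity element by repeated multiplication:
  n: n → c → f → a  (order 4)
  g: g → c → k → a  (order 4)
  k: k → c → g → a  (order 4)
  j: j → c → m → a  (order 4)
  m: m → c → j → a  (order 4)
  f: f → c → n → a  (order 4)
  c: c → a  (order 2)
Elements of order 4: {f, g, j, k, m, n}.
(Structurally, K here is isomorphic to the quaternion group Q_8.)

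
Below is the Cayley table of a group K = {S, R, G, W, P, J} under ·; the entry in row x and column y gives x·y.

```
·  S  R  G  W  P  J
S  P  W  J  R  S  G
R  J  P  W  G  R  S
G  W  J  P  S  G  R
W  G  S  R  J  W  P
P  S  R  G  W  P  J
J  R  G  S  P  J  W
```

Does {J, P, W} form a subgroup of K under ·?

Yes

{J, P, W} contains the identity P.
Checking products: every product of two elements of {J, P, W} (read from the table) lies in {J, P, W}, so the set is closed.
In a finite group, a nonempty closed subset is a subgroup. So {J, P, W} ≤ K.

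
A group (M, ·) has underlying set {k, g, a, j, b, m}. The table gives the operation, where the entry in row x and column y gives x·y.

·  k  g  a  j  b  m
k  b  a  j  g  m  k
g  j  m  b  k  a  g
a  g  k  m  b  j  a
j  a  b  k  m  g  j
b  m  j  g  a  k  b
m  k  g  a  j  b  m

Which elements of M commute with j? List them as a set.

Compare row j with column j entry by entry.
b·j = a but j·b = g, so b does not.
Collecting the elements that commute with j: C(j) = {j, m}.

{j, m}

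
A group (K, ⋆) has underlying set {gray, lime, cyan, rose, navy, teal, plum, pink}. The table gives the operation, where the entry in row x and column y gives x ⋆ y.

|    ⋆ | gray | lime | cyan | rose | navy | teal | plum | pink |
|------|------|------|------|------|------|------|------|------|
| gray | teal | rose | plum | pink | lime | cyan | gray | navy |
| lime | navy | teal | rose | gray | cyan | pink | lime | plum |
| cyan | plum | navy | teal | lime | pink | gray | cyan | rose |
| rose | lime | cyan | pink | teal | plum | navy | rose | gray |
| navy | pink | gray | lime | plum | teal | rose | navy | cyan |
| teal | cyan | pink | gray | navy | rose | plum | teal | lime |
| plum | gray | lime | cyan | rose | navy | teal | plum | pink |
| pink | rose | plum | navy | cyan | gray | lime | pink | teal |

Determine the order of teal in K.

The identity element is plum (its row matches the header).
teal^1 = teal
teal^2 = teal ⋆ teal = plum
The first power of teal equal to the identity is teal^2, so ord(teal) = 2.

2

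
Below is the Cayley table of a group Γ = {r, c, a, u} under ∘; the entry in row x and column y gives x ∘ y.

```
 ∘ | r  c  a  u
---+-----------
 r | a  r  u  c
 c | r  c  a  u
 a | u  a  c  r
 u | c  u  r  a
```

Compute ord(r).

4

The identity element is c (its row matches the header).
r^1 = r
r^2 = r ∘ r = a
r^3 = a ∘ r = u
r^4 = u ∘ r = c
The first power of r equal to the identity is r^4, so ord(r) = 4.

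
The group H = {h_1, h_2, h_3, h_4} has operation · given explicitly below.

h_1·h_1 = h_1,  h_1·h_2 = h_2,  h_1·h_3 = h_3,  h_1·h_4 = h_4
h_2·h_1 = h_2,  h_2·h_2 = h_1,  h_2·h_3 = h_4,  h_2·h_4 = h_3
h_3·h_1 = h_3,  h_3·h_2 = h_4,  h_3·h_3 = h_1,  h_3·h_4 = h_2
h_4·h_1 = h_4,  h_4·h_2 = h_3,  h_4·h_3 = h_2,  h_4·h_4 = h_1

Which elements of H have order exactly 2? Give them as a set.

Identity is h_1. Compute the order of each non-identity element by repeated multiplication:
  h_2: h_2 → h_1  (order 2)
  h_3: h_3 → h_1  (order 2)
  h_4: h_4 → h_1  (order 2)
Elements of order 2: {h_2, h_3, h_4}.

{h_2, h_3, h_4}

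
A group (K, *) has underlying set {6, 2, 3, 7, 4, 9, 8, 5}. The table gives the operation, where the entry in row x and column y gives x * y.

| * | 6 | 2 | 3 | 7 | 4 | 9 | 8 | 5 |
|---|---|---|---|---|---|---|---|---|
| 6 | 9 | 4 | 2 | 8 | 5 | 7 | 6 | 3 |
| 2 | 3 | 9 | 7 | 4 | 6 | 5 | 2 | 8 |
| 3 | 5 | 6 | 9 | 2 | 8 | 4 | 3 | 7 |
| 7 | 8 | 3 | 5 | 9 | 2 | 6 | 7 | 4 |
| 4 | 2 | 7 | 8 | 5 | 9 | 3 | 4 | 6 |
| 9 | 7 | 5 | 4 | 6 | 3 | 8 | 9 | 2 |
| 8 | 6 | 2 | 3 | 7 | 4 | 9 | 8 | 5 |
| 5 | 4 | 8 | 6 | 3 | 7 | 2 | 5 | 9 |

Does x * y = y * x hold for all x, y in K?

6 * 5 = 3 but 5 * 6 = 4.
Since 6 and 5 do not commute, K is not abelian.

No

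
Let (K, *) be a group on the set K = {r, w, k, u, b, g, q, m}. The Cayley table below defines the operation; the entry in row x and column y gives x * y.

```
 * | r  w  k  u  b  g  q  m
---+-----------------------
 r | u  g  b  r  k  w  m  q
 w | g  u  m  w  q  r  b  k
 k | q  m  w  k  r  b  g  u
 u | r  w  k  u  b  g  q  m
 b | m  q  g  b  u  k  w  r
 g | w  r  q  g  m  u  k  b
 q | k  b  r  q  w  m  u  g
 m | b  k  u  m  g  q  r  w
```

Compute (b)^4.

u

b^1 = b
b^2 = b * b = u
b^3 = u * b = b
b^4 = b * b = u
(Structurally, K here is isomorphic to the dihedral group D_4.)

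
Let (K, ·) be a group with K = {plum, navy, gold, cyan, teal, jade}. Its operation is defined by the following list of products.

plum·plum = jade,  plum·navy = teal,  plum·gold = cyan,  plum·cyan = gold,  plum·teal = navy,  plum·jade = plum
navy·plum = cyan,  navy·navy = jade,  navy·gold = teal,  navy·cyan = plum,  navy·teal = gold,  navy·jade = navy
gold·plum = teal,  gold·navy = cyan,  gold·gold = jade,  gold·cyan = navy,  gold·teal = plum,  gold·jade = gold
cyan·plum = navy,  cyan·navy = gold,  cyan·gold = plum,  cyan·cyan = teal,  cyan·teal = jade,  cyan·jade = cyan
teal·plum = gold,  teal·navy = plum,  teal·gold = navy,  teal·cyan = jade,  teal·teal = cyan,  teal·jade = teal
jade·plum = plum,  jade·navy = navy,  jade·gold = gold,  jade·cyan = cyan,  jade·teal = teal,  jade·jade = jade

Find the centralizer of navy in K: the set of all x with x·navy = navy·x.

{jade, navy}

Compare row navy with column navy entry by entry.
gold·navy = cyan but navy·gold = teal, so gold does not.
Collecting the elements that commute with navy: C(navy) = {jade, navy}.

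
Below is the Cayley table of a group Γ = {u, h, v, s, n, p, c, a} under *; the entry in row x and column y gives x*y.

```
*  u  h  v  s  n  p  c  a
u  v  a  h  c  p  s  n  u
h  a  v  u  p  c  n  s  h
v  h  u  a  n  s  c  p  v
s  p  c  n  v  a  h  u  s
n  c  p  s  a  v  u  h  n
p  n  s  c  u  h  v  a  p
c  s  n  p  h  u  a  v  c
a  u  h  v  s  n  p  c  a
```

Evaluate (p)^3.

p^1 = p
p^2 = p*p = v
p^3 = v*p = c
(Structurally, Γ here is isomorphic to the quaternion group Q_8.)

c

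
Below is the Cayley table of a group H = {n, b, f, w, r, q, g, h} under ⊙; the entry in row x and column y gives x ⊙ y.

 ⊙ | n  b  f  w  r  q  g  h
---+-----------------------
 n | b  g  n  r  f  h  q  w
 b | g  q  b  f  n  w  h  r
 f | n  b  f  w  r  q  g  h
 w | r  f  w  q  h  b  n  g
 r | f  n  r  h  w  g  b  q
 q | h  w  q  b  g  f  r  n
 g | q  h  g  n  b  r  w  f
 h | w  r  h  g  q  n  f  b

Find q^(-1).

q

First locate the identity: row f matches the header, so f is the identity.
Scan row q for f: q ⊙ q = f. Hence q^(-1) = q.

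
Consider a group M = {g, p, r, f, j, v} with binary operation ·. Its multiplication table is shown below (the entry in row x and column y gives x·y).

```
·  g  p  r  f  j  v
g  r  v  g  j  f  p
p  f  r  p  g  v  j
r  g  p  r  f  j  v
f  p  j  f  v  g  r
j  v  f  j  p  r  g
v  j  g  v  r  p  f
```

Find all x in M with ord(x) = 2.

Identity is r. Compute the order of each non-identity element by repeated multiplication:
  g: g → r  (order 2)
  p: p → r  (order 2)
  f: f → v → r  (order 3)
  j: j → r  (order 2)
  v: v → f → r  (order 3)
Elements of order 2: {g, j, p}.

{g, j, p}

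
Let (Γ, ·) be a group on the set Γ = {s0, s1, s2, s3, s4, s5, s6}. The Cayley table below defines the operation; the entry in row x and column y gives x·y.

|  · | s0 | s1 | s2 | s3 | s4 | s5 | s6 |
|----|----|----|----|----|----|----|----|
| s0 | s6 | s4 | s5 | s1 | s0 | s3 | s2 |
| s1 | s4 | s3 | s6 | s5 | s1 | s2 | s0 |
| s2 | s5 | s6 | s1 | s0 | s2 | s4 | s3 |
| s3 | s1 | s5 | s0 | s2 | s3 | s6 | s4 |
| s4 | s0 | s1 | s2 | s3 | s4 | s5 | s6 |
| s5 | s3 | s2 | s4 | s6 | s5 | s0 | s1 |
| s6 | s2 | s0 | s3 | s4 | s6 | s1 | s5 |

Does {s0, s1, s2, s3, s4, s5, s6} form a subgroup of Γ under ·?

{s0, s1, s2, s3, s4, s5, s6} contains the identity s4.
Checking products: every product of two elements of {s0, s1, s2, s3, s4, s5, s6} (read from the table) lies in {s0, s1, s2, s3, s4, s5, s6}, so the set is closed.
In a finite group, a nonempty closed subset is a subgroup. So {s0, s1, s2, s3, s4, s5, s6} ≤ Γ.

Yes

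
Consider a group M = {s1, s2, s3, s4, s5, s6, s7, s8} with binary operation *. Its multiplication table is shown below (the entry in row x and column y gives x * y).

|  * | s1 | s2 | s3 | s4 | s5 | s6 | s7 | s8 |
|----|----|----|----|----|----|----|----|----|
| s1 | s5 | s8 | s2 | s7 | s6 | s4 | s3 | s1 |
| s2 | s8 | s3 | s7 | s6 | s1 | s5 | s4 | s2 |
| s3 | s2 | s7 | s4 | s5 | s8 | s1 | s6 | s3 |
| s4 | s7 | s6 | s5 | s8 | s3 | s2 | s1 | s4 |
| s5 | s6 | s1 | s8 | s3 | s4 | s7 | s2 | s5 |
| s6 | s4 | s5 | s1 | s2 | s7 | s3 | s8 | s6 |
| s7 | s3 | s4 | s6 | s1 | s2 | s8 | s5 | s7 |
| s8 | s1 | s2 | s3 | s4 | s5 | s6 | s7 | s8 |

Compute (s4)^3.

s4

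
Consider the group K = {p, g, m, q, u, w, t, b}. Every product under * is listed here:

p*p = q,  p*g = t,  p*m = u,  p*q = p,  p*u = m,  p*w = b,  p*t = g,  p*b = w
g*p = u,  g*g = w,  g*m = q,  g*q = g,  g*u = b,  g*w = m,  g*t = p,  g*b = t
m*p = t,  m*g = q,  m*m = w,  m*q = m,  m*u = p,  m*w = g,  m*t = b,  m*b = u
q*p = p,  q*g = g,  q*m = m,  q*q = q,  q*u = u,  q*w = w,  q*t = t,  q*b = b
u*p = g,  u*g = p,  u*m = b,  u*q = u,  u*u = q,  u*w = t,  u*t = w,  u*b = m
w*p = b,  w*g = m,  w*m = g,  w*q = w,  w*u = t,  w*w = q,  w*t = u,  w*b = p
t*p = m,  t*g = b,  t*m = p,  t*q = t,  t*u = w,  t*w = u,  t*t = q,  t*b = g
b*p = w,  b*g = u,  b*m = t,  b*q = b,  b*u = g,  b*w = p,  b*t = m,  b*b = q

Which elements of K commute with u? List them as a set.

Compare row u with column u entry by entry.
w * u = t = u * w, so w commutes with u.
p * u = m but u * p = g, so p does not.
Collecting the elements that commute with u: C(u) = {q, t, u, w}.

{q, t, u, w}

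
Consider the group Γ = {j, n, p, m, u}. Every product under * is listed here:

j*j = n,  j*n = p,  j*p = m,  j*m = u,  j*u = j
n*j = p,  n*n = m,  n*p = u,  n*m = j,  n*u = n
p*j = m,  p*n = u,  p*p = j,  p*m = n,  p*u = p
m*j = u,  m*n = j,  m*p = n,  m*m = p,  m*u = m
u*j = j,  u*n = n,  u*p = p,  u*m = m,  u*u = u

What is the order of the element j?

The identity element is u (its row matches the header).
j^1 = j
j^2 = j * j = n
j^3 = n * j = p
j^4 = p * j = m
j^5 = m * j = u
The first power of j equal to the identity is j^5, so ord(j) = 5.

5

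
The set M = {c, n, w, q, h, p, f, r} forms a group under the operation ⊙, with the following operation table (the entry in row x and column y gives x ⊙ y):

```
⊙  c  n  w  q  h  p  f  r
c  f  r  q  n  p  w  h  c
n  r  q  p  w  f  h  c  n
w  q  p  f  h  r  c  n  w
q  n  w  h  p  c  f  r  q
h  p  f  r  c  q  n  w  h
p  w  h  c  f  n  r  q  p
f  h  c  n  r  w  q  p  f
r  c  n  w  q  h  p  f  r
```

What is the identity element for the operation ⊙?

r

The identity e satisfies e ⊙ x = x for all x, so its row in the table reproduces the column headers.
Row r reads: c, n, w, q, h, p, f, r — exactly the header order. So r is the identity.
(Structurally, M here is isomorphic to the cyclic group Z_8.)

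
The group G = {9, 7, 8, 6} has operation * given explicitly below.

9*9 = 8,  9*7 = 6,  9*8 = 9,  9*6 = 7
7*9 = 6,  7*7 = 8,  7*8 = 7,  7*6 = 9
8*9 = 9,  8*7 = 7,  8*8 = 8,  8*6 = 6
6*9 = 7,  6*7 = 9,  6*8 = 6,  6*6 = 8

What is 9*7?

Read row 9, column 7: 9*7 = 6.

6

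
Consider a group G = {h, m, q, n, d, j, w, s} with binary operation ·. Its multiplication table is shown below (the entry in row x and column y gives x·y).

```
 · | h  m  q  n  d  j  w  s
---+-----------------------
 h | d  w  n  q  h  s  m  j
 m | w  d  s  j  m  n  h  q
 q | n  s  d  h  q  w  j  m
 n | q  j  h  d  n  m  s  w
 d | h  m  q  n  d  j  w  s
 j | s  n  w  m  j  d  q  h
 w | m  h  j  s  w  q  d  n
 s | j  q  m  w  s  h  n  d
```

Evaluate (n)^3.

n

n^1 = n
n^2 = n·n = d
n^3 = d·n = n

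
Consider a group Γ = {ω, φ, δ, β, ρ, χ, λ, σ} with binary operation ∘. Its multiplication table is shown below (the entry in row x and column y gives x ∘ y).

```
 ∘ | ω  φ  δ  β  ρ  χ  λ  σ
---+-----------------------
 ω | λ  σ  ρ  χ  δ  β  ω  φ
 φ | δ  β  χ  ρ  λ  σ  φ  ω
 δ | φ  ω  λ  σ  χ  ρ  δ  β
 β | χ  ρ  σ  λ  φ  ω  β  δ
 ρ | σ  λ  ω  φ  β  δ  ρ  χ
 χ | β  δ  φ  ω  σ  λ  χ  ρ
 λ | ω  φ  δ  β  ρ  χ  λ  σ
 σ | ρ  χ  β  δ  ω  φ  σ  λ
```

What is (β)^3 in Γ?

β

β^1 = β
β^2 = β ∘ β = λ
β^3 = λ ∘ β = β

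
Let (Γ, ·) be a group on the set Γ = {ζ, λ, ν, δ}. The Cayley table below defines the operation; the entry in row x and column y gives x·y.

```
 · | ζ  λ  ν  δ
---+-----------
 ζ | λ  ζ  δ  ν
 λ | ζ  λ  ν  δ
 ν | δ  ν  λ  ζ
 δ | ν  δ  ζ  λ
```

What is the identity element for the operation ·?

λ

The identity e satisfies e·x = x for all x, so its row in the table reproduces the column headers.
Row λ reads: ζ, λ, ν, δ — exactly the header order. So λ is the identity.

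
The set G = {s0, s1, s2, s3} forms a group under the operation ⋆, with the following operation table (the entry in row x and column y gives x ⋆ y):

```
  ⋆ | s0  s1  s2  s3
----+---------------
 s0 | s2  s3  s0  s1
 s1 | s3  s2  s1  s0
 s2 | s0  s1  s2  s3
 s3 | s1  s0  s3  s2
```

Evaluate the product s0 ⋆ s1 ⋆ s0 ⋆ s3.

s0 ⋆ s1 = s3
s3 ⋆ s0 = s1
s1 ⋆ s3 = s0

s0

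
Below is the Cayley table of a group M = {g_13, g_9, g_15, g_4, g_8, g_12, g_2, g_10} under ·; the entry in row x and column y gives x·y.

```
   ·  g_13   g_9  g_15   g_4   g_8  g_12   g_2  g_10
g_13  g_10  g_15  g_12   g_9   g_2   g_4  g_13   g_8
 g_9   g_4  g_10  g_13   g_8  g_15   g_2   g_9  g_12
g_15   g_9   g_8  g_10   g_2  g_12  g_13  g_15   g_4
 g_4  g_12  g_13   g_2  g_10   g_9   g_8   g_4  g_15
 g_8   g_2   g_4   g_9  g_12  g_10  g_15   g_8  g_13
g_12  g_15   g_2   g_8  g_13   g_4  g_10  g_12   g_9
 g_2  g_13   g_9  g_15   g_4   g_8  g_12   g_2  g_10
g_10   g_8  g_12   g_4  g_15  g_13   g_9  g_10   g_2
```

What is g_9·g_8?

g_15

Read row g_9, column g_8: g_9·g_8 = g_15.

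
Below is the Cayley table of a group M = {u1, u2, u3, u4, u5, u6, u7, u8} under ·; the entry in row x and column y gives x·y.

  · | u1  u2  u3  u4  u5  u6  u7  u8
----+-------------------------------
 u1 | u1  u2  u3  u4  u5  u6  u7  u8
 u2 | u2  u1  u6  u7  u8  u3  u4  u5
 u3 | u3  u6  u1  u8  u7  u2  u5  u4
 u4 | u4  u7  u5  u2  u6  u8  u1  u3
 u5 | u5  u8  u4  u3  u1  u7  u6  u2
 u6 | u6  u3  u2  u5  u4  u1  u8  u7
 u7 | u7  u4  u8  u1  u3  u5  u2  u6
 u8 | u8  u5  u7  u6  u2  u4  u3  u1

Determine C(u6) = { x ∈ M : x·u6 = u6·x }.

Compare row u6 with column u6 entry by entry.
u3·u6 = u2 = u6·u3, so u3 commutes with u6.
u8·u6 = u4 but u6·u8 = u7, so u8 does not.
Collecting the elements that commute with u6: C(u6) = {u1, u2, u3, u6}.

{u1, u2, u3, u6}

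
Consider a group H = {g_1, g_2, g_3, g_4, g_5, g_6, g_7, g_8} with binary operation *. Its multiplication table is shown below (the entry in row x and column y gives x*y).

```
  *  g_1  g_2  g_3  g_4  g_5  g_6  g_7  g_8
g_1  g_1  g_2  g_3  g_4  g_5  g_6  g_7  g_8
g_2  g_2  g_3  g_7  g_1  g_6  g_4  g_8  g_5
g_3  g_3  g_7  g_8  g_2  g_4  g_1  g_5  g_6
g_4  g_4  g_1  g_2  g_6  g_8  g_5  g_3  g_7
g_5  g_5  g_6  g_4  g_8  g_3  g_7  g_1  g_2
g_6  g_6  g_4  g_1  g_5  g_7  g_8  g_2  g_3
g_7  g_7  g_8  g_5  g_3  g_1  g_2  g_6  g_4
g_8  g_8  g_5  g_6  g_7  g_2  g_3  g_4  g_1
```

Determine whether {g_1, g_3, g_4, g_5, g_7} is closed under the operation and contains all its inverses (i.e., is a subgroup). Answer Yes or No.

No

g_4*g_4 = g_6, which is not in {g_1, g_3, g_4, g_5, g_7}.
The subset is not closed under *, so it is not a subgroup.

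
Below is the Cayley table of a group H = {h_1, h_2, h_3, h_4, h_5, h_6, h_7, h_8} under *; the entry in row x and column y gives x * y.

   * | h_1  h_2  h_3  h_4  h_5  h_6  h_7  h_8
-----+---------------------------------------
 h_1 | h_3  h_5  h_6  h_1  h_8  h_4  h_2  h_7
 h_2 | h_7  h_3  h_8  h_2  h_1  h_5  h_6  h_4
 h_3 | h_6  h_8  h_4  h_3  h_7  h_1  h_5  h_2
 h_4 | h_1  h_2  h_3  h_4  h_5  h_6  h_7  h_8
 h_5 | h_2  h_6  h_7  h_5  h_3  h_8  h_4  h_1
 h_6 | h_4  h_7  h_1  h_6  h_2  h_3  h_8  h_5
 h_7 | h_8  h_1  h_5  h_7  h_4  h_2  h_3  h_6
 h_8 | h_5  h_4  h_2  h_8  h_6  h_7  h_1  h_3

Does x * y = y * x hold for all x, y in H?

No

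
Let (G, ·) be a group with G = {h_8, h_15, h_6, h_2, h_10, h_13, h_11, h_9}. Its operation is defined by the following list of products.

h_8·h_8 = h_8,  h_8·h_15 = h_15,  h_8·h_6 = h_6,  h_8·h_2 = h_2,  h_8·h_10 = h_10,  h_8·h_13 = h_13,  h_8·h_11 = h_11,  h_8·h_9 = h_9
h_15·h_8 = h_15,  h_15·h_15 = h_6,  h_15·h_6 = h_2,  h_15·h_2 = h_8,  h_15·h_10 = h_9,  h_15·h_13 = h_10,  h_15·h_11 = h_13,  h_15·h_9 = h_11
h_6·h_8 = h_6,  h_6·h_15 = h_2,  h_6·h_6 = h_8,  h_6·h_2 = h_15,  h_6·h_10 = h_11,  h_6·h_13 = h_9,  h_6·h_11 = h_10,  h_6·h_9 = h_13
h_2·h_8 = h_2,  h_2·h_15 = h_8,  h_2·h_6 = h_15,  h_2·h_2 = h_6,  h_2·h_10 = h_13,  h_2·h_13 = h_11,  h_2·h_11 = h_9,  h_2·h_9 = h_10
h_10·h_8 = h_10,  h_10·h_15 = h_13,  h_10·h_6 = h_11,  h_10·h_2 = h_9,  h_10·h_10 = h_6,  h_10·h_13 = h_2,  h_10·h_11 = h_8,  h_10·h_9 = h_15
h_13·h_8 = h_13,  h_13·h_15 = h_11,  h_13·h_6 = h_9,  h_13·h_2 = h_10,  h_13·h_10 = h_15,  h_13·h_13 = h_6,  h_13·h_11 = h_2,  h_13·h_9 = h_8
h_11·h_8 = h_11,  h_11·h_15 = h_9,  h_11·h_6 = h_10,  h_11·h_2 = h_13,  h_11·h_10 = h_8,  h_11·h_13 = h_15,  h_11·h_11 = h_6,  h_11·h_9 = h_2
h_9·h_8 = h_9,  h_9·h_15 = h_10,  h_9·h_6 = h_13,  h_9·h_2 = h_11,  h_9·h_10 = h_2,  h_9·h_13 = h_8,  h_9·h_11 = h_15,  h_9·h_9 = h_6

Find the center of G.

{h_6, h_8}

An element z is central iff its row equals its column in the table.
For h_11: h_11·h_15 = h_9 ≠ h_13 = h_15·h_11, so h_11 ∉ Z.
Checking each element this way leaves Z(G) = {h_6, h_8}.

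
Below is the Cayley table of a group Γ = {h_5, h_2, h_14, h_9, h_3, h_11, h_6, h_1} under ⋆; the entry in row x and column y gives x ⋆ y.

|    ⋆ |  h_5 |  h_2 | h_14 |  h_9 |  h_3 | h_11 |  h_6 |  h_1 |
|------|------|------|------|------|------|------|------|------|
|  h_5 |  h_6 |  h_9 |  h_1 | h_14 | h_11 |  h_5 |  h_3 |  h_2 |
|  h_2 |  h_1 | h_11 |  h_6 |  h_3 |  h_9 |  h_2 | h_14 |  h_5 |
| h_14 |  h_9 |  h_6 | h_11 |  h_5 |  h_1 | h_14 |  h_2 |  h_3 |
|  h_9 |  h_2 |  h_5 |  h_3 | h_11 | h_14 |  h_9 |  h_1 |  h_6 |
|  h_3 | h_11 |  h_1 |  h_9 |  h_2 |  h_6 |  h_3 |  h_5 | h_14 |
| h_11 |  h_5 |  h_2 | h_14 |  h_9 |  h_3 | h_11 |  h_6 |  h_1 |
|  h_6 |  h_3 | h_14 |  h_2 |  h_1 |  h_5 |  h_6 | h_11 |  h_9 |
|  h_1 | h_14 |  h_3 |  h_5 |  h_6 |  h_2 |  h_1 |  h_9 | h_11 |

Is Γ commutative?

No

h_3 ⋆ h_14 = h_9 but h_14 ⋆ h_3 = h_1.
Since h_3 and h_14 do not commute, Γ is not abelian.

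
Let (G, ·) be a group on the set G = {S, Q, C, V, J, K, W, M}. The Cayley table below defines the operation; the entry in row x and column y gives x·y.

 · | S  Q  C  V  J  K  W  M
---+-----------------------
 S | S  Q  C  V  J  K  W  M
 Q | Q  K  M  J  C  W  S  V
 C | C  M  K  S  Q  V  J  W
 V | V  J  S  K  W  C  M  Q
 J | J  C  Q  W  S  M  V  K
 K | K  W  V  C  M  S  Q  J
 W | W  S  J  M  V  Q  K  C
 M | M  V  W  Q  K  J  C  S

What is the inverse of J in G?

J

First locate the identity: row S matches the header, so S is the identity.
Scan row J for S: J·J = S. Hence J^(-1) = J.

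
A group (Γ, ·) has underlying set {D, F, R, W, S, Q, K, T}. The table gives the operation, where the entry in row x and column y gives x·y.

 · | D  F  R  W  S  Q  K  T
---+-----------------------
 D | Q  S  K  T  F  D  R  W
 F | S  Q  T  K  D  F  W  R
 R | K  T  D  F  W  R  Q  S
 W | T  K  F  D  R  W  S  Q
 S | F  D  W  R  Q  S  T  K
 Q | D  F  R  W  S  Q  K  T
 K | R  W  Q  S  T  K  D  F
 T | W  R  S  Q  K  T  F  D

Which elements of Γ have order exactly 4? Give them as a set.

Identity is Q. Compute the order of each non-identity element by repeated multiplication:
  D: D → Q  (order 2)
  F: F → Q  (order 2)
  R: R → D → K → Q  (order 4)
  W: W → D → T → Q  (order 4)
  S: S → Q  (order 2)
  K: K → D → R → Q  (order 4)
  T: T → D → W → Q  (order 4)
Elements of order 4: {K, R, T, W}.

{K, R, T, W}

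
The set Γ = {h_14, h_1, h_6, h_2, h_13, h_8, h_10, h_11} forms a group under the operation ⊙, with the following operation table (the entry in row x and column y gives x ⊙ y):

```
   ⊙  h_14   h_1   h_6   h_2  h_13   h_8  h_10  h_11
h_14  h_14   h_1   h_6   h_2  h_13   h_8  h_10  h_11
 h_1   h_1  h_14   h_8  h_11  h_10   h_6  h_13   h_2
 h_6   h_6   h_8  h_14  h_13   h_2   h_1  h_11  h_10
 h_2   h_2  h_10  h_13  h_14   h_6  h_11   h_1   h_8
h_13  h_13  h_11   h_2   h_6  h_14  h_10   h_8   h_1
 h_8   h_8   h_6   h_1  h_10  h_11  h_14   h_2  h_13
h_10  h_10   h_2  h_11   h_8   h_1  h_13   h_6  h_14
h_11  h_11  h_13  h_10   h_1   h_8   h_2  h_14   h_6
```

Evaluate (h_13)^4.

h_14

h_13^1 = h_13
h_13^2 = h_13 ⊙ h_13 = h_14
h_13^3 = h_14 ⊙ h_13 = h_13
h_13^4 = h_13 ⊙ h_13 = h_14
(Structurally, Γ here is isomorphic to the dihedral group D_4.)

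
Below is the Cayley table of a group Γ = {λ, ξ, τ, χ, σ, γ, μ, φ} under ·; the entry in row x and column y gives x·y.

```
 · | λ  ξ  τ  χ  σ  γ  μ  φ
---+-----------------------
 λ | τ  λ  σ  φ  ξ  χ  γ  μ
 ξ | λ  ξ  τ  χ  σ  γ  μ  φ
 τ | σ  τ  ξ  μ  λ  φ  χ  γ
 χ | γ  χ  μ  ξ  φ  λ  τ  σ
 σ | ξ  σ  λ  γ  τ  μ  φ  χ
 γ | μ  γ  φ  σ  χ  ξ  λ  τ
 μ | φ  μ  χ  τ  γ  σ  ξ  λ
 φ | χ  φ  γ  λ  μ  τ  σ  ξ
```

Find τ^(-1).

First locate the identity: row ξ matches the header, so ξ is the identity.
Scan row τ for ξ: τ·τ = ξ. Hence τ^(-1) = τ.

τ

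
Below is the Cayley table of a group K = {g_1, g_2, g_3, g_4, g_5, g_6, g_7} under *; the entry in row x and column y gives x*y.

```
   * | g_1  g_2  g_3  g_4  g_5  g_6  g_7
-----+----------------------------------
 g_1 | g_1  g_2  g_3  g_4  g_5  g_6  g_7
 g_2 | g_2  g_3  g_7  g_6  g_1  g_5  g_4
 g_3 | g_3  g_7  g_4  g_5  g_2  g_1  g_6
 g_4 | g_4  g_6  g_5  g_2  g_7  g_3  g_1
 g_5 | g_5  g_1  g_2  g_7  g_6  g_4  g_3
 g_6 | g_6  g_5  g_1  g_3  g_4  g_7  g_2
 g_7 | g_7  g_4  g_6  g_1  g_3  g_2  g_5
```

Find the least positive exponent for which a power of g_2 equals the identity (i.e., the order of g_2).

7

The identity element is g_1 (its row matches the header).
g_2^1 = g_2
g_2^2 = g_2*g_2 = g_3
g_2^3 = g_3*g_2 = g_7
g_2^4 = g_7*g_2 = g_4
g_2^5 = g_4*g_2 = g_6
g_2^6 = g_6*g_2 = g_5
g_2^7 = g_5*g_2 = g_1
The first power of g_2 equal to the identity is g_2^7, so ord(g_2) = 7.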